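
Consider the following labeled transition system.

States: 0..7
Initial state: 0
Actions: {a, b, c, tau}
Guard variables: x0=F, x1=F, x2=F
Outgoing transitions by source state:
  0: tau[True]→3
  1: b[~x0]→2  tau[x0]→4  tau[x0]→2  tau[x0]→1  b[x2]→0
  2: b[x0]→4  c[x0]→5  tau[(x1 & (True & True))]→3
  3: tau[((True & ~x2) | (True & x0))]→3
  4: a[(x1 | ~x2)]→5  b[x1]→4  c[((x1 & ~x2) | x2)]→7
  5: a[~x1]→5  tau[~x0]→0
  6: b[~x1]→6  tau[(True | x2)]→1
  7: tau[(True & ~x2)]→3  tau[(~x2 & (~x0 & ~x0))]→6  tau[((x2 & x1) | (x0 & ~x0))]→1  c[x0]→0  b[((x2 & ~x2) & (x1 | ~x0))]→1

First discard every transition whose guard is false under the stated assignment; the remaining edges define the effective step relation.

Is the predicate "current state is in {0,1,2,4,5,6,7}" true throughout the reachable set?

Answer: INVARIANT VIOLATED at state 3

Trace:
Allowed set {0,1,2,4,5,6,7}
Reachable = {0,3}
  0: ✓
  3: outside
witness against invariant: tau → 3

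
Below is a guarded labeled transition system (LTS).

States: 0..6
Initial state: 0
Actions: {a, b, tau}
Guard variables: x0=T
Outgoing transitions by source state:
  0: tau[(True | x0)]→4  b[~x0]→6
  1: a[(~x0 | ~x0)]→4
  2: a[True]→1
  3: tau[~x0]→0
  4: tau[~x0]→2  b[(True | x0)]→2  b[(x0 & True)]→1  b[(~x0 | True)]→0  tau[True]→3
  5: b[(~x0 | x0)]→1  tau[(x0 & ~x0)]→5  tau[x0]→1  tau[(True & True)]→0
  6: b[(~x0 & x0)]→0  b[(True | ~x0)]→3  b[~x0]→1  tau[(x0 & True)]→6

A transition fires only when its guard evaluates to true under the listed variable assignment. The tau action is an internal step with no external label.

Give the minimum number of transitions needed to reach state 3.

Answer: 2

Trace:
Breadth-first toward 3:
  depth 0: {0}
  depth 1: {4}
  depth 2: {1,2,3}
first hit 3 at d=2 via tau·tau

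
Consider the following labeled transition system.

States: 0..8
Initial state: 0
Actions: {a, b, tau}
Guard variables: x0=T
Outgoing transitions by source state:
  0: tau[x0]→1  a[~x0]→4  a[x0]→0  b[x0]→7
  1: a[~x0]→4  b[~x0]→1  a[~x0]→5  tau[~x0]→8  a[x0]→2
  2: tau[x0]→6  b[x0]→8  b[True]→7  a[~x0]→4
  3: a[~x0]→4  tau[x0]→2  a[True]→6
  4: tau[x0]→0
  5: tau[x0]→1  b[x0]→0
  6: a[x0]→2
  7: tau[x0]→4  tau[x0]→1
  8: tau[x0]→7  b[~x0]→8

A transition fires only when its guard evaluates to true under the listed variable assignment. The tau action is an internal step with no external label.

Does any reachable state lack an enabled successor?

Answer: DEADLOCK-FREE

Trace:
Reachable = {0,1,2,4,6,7,8}
  0: a→0  b→7  tau→1  [deg 3]
  1: a→2  [deg 1]
  2: b→7  b→8  tau→6  [deg 3]
  4: tau→0  [deg 1]
  6: a→2  [deg 1]
  7: tau→1  tau→4  [deg 2]
  8: tau→7  [deg 1]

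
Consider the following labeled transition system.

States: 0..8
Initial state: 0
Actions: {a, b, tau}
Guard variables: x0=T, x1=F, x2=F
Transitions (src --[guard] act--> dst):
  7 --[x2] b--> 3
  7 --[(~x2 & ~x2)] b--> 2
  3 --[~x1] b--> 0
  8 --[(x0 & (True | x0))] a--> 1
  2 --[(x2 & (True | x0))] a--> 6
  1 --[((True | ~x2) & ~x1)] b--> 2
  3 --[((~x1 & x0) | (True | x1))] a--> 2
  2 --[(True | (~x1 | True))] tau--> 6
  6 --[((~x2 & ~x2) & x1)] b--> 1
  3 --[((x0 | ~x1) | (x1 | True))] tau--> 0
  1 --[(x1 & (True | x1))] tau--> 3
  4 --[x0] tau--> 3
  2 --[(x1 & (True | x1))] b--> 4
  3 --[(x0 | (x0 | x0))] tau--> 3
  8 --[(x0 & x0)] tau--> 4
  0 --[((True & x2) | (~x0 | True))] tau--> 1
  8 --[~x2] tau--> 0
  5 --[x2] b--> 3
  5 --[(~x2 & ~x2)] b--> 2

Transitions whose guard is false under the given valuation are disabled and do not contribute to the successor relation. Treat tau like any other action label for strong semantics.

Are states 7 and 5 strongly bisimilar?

Answer: BISIMILAR

Working:
Refine partition for ~:
  π0 = {{0,1,2,3,4,5,6,7,8}}
  π1 = {{0,2,4},{1,5,7},{3},{6},{8}}
  π2 = {{0},{1,5,7},{2},{3},{4},{6},{8}}
Fixed point at round 3; 7 class(es).
[7]={1,5,7}  [5]={1,5,7}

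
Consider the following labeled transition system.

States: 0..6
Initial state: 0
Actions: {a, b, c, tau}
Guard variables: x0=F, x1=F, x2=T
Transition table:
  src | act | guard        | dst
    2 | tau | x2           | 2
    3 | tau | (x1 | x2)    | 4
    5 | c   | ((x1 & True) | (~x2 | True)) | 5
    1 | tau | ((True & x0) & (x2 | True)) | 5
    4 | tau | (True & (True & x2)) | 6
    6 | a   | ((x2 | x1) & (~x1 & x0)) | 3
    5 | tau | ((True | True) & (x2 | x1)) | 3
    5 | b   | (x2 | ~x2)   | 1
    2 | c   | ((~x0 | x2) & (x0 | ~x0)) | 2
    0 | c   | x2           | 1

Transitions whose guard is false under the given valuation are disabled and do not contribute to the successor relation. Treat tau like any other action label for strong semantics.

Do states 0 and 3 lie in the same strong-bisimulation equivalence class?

Bisimulation quotient by refinement:
  P[0] = {{0,1,2,3,4,5,6}}
  P[1] = {{0},{1,6},{2},{3,4},{5}}
  P[2] = {{0},{1,6},{2},{3},{4},{5}}
Fixed point at round 3; 6 class(es).
class of 0: {0}; class of 3: {3}

Answer: NOT BISIMILAR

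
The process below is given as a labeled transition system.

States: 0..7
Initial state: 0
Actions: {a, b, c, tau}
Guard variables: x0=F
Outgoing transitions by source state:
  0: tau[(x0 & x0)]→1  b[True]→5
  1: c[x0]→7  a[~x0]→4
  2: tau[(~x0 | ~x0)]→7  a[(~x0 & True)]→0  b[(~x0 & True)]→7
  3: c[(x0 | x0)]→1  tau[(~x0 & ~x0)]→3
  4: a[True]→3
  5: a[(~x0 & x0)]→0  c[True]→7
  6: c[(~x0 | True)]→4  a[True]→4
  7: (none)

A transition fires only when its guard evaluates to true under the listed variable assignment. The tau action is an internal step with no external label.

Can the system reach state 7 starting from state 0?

Answer: REACHABLE

Trace:
After dropping false guards: 10 live edges.
depth 0: {0}
depth 1: {5}  now seen {0,5}
depth 2: {7}  now seen {0,5,7}
Reach set: {0,5,7}
trace reaching 7: b·c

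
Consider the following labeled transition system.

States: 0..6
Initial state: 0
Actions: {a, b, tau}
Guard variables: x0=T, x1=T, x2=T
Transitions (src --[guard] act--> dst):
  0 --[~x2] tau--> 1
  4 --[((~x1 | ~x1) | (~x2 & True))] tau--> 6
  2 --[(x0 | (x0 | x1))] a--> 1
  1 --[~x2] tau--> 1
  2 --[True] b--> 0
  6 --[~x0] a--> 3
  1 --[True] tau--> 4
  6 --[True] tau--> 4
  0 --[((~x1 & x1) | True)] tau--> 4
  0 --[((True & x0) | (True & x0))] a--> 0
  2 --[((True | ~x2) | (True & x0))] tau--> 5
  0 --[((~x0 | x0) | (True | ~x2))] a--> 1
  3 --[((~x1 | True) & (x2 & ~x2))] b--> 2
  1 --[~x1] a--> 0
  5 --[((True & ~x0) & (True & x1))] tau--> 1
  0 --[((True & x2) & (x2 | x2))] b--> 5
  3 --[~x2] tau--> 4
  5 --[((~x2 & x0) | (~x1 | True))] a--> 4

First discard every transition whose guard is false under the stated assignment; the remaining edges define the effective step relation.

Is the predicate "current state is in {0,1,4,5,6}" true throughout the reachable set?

Inv-set: {0,1,4,5,6}
Reachable = {0,1,4,5}
  0: ✓
  1: ✓
  4: ✓
  5: ✓

Answer: INVARIANT HOLDS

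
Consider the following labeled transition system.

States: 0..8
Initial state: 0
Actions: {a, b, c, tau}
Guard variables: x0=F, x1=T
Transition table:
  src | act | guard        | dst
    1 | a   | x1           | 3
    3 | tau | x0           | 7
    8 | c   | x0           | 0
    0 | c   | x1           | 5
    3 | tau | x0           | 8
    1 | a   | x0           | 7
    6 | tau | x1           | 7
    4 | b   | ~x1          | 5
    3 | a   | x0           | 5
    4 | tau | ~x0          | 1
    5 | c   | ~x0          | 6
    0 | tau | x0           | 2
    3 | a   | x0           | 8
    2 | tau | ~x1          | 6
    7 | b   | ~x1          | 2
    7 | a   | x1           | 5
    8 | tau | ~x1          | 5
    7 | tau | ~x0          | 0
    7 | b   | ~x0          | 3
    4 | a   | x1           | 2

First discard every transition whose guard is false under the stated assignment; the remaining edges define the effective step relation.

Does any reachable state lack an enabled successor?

Reachable = {0,3,5,6,7}
  0: c→5  [1 exit(s)]
  3: ∅  [STUCK]
  5: c→6  [1 exit(s)]
  6: tau→7  [1 exit(s)]
  7: a→5  b→3  tau→0  [3 exit(s)]
Path to 3: c·c·tau·b

Answer: DEADLOCK at state 3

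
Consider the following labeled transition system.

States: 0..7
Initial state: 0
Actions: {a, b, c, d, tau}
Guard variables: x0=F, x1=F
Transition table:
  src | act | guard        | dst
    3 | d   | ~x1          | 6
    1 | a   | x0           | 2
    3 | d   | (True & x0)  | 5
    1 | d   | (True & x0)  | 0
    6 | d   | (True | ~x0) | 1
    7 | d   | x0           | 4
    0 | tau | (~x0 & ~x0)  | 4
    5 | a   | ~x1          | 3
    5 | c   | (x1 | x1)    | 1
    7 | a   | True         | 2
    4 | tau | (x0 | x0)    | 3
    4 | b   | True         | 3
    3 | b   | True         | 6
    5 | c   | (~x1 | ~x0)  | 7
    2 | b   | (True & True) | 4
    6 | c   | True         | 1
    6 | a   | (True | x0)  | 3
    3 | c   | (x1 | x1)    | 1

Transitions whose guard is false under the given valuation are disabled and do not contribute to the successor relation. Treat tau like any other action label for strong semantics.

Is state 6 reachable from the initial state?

Guard filter leaves 11 enabled edge(s).
Layer 0: {0}
Layer 1: {4}  now seen {0,4}
Layer 2: {3}  now seen {0,3,4}
Layer 3: {6}  now seen {0,3,4,6}
Layer 4: {1}  now seen {0,1,3,4,6}
Reach set: {0,1,3,4,6}
Path to 6: tau·b·d

Answer: REACHABLE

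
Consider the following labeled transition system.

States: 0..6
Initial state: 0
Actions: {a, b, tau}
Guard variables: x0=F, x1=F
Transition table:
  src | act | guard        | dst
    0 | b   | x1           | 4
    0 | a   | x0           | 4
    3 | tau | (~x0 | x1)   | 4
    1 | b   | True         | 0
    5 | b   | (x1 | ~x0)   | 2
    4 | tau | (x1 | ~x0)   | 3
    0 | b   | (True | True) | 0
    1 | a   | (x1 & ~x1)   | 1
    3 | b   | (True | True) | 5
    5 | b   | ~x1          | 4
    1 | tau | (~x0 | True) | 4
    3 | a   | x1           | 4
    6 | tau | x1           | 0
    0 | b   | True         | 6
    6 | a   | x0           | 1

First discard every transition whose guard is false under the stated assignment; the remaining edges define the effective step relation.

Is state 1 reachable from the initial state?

9 transition(s) survive guard evaluation.
depth 0: {0}
depth 1: {6}  cumulative {0,6}
R = {0,6}

Answer: UNREACHABLE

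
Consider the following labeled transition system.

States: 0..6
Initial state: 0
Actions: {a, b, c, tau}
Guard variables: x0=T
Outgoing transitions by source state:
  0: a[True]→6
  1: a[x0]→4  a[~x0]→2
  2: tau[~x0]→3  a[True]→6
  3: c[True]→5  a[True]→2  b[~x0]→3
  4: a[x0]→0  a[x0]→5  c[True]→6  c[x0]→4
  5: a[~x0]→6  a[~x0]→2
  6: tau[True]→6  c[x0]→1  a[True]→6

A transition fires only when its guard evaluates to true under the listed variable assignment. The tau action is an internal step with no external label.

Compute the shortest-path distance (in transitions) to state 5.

Answer: 4

Working:
Breadth-first toward 5:
  L0 = {0}
  L1 = {6}
  L2 = {1}
  L3 = {4}
  L4 = {5}
5 enters at depth 4; path a·c·a·a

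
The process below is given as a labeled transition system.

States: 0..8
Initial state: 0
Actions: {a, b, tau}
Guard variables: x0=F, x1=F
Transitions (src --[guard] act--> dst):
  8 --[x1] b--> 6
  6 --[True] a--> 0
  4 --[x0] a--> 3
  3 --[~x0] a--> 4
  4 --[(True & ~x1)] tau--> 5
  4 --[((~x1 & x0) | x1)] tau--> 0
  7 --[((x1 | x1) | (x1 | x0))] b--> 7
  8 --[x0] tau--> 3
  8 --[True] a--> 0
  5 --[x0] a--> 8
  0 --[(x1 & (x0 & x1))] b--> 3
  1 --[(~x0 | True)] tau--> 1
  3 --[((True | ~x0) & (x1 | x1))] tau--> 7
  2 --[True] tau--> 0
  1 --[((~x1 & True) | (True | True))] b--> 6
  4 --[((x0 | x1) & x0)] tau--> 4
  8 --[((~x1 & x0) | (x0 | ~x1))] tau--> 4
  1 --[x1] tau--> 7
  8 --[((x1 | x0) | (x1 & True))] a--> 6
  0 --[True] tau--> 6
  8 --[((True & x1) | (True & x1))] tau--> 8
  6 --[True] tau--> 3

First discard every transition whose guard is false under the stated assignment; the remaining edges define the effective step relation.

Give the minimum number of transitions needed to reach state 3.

Answer: 2

Trace:
Layered search for 3:
  depth 0: {0}
  depth 1: {6}
  depth 2: {3}
depth(3)=2, e.g. tau·tau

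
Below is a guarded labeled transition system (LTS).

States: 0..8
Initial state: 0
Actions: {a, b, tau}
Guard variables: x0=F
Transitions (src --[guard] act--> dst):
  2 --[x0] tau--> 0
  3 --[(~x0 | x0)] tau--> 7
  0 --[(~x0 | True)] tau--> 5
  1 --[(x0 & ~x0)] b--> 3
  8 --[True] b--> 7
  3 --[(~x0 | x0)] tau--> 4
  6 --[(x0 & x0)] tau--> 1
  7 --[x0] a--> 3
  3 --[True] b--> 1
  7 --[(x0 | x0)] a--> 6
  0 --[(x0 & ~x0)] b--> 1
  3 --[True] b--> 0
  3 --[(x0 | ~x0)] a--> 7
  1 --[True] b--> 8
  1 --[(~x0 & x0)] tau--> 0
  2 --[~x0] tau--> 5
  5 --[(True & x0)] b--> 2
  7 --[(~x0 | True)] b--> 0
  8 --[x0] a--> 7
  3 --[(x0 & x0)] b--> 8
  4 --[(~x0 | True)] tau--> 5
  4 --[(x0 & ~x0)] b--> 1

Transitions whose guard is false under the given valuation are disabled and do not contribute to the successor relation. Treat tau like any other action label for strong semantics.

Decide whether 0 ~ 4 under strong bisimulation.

Refine partition for ~:
  π0 = {{0,1,2,3,4,5,6,7,8}}
  π1 = {{0,2,4},{1,7,8},{3},{5,6}}
  π2 = {{0,2,4},{1,8},{3},{5,6},{7}}
  π3 = {{0,2,4},{1},{3},{5,6},{7},{8}}
6 equivalence class(es) (converged in 4)
[0]={0,2,4}  [4]={0,2,4}

Answer: BISIMILAR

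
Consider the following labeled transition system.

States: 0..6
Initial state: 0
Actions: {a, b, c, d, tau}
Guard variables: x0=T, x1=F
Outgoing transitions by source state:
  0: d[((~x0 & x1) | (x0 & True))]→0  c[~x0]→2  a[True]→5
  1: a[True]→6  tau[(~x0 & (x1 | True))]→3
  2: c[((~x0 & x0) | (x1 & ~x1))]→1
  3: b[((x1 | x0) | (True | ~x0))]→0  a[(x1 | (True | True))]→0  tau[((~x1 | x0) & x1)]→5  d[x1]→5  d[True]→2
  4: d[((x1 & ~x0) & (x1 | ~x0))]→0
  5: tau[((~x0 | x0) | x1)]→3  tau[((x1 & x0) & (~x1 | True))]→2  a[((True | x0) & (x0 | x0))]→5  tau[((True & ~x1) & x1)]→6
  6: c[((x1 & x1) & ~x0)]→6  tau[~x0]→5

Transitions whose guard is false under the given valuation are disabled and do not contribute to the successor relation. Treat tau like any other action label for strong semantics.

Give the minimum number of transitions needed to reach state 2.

Answer: 3

Analysis:
Layered search for 2:
  Layer 0: {0}
  Layer 1: {5}
  Layer 2: {3}
  Layer 3: {2}
depth(2)=3, e.g. a·tau·d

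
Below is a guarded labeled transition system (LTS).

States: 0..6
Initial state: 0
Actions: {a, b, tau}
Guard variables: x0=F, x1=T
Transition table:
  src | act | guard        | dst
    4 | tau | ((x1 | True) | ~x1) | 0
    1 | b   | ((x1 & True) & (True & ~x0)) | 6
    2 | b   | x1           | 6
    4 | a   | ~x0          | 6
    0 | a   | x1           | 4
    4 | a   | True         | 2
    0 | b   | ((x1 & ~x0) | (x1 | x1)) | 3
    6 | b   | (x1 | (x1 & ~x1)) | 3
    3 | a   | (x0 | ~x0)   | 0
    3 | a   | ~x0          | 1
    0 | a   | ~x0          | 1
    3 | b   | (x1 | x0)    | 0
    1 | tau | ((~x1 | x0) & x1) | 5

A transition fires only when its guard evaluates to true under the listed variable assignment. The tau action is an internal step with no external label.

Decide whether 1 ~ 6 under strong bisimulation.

Answer: NOT BISIMILAR

Analysis:
Refine partition for ~:
  round 0: {{0,1,2,3,4,5,6}}
  round 1: {{0,3},{1,2,6},{4},{5}}
  round 2: {{0},{1,2},{3},{4},{5},{6}}
Fixed point at round 3; 6 class(es).
class of 1: {1,2}; class of 6: {6}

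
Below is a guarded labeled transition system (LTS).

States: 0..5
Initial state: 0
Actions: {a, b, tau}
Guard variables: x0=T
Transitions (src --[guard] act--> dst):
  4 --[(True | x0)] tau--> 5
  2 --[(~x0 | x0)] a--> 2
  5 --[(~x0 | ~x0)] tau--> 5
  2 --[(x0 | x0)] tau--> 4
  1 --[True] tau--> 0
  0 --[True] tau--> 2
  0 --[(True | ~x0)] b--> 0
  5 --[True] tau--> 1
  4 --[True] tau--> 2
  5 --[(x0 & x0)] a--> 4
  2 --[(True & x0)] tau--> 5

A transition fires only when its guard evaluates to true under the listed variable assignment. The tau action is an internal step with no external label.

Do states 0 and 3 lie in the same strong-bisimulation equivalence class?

Answer: NOT BISIMILAR

Trace:
Compute ~ classes (split until stable):
  P[0] = {{0,1,2,3,4,5}}
  P[1] = {{0},{1,4},{2,5},{3}}
  P[2] = {{0},{1},{2},{3},{4},{5}}
stable after 3 split(s): 6 block(s)
class of 0: {0}; class of 3: {3}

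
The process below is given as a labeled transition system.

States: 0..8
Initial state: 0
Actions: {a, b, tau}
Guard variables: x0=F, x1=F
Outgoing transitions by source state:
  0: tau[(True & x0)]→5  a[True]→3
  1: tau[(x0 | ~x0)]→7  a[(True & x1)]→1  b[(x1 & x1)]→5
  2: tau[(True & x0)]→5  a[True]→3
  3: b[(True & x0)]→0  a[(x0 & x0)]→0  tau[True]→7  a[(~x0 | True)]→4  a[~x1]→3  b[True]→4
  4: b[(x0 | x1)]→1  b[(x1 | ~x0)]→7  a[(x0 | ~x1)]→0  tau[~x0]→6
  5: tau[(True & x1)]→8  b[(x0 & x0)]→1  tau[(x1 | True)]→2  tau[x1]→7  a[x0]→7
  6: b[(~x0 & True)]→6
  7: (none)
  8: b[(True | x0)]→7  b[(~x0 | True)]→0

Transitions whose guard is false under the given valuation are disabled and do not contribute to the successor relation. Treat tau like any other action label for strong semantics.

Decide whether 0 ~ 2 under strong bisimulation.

Answer: BISIMILAR

Trace:
Bisimulation quotient by refinement:
  π0 = {{0,1,2,3,4,5,6,7,8}}
  π1 = {{0,2},{1,5},{3,4},{6,8},{7}}
  π2 = {{0,2},{1},{3},{4},{5},{6},{7},{8}}
8 equivalence class(es) (converged in 3)
0∈{0,2}, 2∈{0,2}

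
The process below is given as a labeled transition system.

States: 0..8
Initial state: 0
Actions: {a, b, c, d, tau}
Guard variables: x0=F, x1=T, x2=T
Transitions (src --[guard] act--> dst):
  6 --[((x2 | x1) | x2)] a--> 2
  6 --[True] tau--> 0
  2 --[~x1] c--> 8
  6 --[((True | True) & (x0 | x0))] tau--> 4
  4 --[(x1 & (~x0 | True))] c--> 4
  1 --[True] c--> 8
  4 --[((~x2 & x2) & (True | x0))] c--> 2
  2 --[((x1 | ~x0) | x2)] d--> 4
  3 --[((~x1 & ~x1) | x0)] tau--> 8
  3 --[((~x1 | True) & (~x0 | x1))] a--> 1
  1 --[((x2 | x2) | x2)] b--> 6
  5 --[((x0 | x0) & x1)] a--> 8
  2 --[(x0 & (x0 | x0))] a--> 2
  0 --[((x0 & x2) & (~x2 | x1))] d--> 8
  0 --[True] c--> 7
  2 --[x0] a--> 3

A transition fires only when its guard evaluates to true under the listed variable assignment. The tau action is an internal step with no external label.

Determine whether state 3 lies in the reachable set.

8 transition(s) survive guard evaluation.
Layer 0: {0}
Layer 1: {7}  total {0,7}
Reachable = {0,7}

Answer: UNREACHABLE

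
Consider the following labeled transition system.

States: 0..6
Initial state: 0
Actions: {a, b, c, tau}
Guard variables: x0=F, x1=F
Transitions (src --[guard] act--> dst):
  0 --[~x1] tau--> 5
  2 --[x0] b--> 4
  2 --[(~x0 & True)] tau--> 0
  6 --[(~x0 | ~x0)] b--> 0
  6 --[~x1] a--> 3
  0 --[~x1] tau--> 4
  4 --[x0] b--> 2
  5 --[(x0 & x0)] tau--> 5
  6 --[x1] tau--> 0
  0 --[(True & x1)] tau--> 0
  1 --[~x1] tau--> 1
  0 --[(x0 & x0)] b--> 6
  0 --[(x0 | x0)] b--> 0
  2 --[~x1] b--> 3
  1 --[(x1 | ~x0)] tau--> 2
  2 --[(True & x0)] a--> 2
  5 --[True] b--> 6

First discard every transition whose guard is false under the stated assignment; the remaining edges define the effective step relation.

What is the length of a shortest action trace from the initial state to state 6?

Answer: 2

Working:
Layered search for 6:
  depth 0: {0}
  depth 1: {4,5}
  depth 2: {6}
first hit 6 at d=2 via tau·b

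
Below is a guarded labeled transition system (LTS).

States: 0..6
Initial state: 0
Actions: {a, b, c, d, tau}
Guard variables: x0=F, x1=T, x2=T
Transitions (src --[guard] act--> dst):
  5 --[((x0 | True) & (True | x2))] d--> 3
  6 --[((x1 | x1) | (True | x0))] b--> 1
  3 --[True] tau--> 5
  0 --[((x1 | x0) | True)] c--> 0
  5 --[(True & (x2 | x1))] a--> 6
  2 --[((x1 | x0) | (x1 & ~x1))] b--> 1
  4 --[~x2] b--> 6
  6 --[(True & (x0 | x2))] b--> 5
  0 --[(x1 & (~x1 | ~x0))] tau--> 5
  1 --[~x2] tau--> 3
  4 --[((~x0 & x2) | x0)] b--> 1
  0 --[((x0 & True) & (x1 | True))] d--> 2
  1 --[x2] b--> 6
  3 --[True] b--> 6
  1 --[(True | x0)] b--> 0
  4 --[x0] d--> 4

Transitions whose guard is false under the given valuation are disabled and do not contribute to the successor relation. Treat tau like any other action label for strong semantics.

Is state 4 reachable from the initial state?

Answer: UNREACHABLE

Working:
After dropping false guards: 12 live edges.
L0 = {0}
L1 = {5}  now seen {0,5}
L2 = {3,6}  now seen {0,3,5,6}
L3 = {1}  now seen {0,1,3,5,6}
Reachable = {0,1,3,5,6}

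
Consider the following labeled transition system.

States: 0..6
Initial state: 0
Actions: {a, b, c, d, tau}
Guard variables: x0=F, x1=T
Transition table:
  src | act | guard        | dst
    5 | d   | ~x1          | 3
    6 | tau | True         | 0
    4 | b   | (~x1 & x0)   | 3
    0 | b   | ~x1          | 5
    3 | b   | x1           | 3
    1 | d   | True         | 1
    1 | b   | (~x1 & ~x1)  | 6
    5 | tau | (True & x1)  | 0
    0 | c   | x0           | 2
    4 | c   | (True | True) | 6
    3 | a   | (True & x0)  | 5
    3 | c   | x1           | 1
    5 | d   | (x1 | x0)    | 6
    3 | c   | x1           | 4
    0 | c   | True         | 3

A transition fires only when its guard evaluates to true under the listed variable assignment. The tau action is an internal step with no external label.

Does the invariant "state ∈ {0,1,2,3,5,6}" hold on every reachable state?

Allowed set {0,1,2,3,5,6}
Reachable = {0,1,3,4,6}
  0: ok
  1: ok
  3: ok
  4: VIOLATES
  6: ok
counterexample path to 4: c·c

Answer: INVARIANT VIOLATED at state 4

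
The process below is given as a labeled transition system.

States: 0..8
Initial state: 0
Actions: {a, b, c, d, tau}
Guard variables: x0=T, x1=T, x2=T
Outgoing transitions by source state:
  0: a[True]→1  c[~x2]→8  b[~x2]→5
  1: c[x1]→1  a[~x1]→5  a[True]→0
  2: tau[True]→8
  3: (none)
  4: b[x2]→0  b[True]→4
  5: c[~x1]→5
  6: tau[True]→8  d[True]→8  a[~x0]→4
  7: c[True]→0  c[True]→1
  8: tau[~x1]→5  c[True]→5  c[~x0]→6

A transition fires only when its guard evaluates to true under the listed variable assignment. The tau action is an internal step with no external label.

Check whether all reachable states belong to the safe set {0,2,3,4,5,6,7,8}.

Allowed set {0,2,3,4,5,6,7,8}
R = {0,1}
  0: ok
  1: outside
reach 1 via a — violates

Answer: INVARIANT VIOLATED at state 1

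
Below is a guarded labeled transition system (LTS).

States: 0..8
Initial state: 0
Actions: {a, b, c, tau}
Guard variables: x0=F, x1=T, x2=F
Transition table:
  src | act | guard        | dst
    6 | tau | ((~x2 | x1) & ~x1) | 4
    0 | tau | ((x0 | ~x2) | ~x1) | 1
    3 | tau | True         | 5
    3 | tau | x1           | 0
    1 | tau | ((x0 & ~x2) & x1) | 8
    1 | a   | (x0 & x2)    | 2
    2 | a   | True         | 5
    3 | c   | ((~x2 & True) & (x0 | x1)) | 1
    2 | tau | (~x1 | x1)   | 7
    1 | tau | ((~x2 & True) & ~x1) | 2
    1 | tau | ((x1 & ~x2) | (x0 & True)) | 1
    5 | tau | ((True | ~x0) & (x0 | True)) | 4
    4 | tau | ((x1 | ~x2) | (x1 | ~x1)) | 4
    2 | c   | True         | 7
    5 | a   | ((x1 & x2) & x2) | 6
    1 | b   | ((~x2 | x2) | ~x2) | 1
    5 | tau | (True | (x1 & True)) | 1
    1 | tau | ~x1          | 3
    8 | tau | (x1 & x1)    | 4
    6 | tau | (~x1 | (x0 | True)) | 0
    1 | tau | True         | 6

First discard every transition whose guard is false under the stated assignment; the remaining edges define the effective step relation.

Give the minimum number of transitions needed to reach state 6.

Answer: 2

Analysis:
Layered search for 6:
  L0 = {0}
  L1 = {1}
  L2 = {6}
depth(6)=2, e.g. tau·tau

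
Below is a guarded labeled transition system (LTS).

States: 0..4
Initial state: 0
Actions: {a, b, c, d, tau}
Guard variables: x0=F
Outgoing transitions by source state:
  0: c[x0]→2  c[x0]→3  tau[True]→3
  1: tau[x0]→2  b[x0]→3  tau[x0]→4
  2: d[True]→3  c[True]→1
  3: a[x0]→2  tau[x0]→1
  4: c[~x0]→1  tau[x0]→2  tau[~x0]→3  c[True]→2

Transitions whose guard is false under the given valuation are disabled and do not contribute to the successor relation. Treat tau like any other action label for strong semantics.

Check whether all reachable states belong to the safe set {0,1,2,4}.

Safe = {0,1,2,4}
Reachable = {0,3}
  0: safe
  3: VIOLATES
witness against invariant: tau → 3

Answer: INVARIANT VIOLATED at state 3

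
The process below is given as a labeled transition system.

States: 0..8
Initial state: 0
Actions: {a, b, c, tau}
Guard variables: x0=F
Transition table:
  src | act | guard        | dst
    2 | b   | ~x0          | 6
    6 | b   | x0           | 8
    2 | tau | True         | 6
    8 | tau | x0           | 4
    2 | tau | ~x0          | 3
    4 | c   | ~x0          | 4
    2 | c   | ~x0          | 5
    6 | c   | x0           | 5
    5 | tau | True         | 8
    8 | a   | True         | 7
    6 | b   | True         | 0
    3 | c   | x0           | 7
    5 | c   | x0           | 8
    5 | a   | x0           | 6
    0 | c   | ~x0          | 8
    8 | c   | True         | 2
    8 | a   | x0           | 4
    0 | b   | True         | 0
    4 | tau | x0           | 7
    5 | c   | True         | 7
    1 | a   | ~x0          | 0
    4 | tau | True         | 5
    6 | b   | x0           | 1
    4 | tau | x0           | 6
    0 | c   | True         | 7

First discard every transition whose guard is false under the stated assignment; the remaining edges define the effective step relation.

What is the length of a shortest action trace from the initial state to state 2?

Answer: 2

Working:
Layered search for 2:
  depth 0: {0}
  depth 1: {7,8}
  depth 2: {2}
first hit 2 at d=2 via c·c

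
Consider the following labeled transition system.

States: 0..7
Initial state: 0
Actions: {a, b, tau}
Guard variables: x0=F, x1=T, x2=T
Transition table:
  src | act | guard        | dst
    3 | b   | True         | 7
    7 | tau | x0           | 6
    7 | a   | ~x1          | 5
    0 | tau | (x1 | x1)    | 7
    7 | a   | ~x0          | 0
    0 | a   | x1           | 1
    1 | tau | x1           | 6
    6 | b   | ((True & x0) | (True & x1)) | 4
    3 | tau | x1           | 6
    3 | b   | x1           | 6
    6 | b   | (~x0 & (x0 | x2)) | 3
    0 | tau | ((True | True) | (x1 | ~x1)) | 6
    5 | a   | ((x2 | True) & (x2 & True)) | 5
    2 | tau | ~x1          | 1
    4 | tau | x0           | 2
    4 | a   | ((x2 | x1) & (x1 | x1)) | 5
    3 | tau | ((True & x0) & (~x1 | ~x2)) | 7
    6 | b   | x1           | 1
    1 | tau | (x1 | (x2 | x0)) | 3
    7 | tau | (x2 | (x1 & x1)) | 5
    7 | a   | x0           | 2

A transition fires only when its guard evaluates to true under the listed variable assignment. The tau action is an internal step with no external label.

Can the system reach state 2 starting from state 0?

Answer: UNREACHABLE

Trace:
After dropping false guards: 15 live edges.
L0 = {0}
L1 = {1,6,7}  cumulative {0,1,6,7}
L2 = {3,4,5}  cumulative {0,1,3,4,5,6,7}
Reachable = {0,1,3,4,5,6,7}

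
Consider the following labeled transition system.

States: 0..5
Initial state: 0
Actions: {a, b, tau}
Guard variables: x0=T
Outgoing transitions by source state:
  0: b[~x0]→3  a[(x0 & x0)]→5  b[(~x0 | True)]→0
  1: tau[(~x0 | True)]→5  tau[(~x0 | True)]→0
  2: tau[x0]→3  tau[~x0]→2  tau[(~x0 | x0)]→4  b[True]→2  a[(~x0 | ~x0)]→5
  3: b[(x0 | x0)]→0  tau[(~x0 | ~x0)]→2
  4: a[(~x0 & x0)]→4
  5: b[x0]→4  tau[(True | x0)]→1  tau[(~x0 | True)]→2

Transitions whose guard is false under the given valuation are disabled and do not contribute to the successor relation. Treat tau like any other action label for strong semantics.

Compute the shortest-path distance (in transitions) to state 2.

Answer: 2

Analysis:
BFS to 2:
  Layer 0: {0}
  Layer 1: {5}
  Layer 2: {1,2,4}
2 enters at depth 2; path a·tau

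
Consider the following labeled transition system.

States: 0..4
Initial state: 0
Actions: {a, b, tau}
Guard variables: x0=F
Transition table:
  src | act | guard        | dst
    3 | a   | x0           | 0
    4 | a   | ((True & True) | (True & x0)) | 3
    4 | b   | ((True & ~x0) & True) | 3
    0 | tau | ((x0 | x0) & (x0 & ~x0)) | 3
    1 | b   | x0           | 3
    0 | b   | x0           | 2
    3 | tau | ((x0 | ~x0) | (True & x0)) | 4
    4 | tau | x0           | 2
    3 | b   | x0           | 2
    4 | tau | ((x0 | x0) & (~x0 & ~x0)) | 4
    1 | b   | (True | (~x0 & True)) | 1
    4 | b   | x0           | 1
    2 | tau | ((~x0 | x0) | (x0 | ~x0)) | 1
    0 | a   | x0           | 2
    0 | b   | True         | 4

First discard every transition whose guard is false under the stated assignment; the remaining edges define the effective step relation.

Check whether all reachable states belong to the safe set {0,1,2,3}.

Allowed set {0,1,2,3}
Reachable = {0,3,4}
  0: ok
  3: ok
  4: ✗ unsafe
reach 4 via b — violates

Answer: INVARIANT VIOLATED at state 4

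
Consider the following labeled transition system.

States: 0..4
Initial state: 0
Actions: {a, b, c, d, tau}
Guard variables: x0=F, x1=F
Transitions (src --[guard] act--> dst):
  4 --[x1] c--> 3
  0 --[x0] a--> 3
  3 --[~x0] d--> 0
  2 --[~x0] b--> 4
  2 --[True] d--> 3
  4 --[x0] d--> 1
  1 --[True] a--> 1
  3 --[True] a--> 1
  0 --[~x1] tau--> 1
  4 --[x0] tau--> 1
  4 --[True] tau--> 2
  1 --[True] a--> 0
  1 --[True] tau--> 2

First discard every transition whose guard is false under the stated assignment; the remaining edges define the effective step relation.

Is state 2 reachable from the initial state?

Answer: REACHABLE

Analysis:
Guard filter leaves 9 enabled edge(s).
L0 = {0}
L1 = {1}  total {0,1}
L2 = {2}  total {0,1,2}
L3 = {3,4}  total {0,1,2,3,4}
Reachable = {0,1,2,3,4}
witness 2: tau·tau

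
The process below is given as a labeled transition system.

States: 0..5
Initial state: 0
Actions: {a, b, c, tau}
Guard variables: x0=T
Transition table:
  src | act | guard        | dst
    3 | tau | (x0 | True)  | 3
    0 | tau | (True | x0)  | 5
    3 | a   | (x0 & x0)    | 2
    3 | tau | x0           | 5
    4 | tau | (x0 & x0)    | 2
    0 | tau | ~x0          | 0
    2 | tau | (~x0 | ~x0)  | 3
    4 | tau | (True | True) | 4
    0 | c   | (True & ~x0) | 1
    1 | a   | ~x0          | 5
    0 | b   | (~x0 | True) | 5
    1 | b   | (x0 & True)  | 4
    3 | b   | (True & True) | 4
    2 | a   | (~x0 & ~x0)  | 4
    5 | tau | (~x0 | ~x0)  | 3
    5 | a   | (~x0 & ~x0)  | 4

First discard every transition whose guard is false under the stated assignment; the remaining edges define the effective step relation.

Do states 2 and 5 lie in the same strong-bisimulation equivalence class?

Answer: BISIMILAR

Analysis:
Bisimulation quotient by refinement:
  π0 = {{0,1,2,3,4,5}}
  π1 = {{0},{1},{2,5},{3},{4}}
Fixed point at round 2; 5 class(es).
2∈{2,5}, 5∈{2,5}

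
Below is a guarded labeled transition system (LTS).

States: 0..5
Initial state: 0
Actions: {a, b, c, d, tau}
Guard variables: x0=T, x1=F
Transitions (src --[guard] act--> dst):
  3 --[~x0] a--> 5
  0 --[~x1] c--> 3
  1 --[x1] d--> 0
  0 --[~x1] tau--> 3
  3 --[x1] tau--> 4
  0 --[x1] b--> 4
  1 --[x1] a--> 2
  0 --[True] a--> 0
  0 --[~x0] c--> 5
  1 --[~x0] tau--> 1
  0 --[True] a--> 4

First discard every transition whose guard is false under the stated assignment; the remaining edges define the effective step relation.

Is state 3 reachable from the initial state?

4 transition(s) survive guard evaluation.
Layer 0: {0}
Layer 1: {3,4}  total {0,3,4}
Reachable = {0,3,4}
Path to 3: c

Answer: REACHABLE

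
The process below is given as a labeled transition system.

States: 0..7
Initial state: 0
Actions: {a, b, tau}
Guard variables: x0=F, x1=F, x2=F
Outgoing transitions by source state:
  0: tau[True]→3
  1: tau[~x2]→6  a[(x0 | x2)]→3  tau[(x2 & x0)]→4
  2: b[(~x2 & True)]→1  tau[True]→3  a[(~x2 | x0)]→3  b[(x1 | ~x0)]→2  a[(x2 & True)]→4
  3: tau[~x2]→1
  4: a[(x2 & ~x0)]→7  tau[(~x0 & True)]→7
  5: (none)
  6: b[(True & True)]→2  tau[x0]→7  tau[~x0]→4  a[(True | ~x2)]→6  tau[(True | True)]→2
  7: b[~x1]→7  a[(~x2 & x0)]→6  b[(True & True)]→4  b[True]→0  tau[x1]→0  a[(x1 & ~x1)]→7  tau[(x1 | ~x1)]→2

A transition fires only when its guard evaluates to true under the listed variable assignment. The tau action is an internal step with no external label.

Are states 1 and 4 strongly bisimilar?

Answer: NOT BISIMILAR

Working:
Bisimulation quotient by refinement:
  round 0: {{0,1,2,3,4,5,6,7}}
  round 1: {{0,1,3,4},{2,6},{5},{7}}
  round 2: {{0,3},{1},{2},{4},{5},{6},{7}}
  round 3: {{0},{1},{2},{3},{4},{5},{6},{7}}
stable after 4 split(s): 8 block(s)
class of 1: {1}; class of 4: {4}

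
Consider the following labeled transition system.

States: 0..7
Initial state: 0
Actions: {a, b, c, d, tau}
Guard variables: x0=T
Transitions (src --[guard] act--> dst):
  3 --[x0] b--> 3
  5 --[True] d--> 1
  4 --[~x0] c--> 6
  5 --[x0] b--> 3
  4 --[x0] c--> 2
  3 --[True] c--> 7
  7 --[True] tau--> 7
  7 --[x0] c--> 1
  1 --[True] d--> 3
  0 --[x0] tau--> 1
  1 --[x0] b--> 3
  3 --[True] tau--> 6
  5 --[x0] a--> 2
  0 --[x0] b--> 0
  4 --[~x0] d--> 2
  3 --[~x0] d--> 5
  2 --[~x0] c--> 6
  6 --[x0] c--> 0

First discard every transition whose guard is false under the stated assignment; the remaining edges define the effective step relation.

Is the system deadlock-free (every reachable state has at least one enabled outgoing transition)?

Answer: DEADLOCK-FREE

Trace:
Reachable = {0,1,3,6,7}
  0: b→0  tau→1  [deg 2]
  1: b→3  d→3  [deg 2]
  3: b→3  c→7  tau→6  [deg 3]
  6: c→0  [deg 1]
  7: c→1  tau→7  [deg 2]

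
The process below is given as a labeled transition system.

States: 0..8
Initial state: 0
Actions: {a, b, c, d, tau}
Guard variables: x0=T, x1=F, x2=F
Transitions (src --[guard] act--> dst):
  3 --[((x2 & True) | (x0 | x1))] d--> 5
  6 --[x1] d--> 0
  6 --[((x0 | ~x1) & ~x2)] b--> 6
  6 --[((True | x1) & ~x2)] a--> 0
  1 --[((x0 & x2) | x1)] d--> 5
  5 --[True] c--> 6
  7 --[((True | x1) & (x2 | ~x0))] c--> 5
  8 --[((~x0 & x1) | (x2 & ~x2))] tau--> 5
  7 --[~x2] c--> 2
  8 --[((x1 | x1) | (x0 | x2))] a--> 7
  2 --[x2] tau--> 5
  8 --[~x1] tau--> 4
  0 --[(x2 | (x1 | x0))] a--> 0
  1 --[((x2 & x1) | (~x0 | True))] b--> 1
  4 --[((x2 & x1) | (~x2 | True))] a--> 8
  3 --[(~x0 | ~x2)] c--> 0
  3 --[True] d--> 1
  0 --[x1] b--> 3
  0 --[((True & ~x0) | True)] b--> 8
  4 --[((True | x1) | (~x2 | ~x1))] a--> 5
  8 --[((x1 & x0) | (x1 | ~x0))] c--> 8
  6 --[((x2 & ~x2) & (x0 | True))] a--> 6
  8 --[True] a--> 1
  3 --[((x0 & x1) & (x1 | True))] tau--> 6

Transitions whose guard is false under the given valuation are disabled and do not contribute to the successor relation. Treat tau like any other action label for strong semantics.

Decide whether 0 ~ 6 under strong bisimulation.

Answer: NOT BISIMILAR

Analysis:
Compute ~ classes (split until stable):
  π0 = {{0,1,2,3,4,5,6,7,8}}
  π1 = {{0,6},{1},{2},{3},{4},{5,7},{8}}
  π2 = {{0},{1},{2},{3},{4},{5},{6},{7},{8}}
stable after 3 split(s): 9 block(s)
[0]={0}  [6]={6}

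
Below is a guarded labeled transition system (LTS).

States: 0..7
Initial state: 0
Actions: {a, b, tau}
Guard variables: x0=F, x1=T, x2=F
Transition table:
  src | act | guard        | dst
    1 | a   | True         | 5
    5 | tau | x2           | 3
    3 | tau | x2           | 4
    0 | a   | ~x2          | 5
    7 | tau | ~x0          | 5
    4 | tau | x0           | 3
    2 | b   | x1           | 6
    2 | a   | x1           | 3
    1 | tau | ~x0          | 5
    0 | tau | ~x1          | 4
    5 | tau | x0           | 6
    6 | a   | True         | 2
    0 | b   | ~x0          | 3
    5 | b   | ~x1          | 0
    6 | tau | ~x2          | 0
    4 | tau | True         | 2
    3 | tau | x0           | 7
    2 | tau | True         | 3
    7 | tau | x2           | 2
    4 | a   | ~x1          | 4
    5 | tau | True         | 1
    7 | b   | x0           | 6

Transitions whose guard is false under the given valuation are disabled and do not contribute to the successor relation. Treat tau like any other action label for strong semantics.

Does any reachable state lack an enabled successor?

Answer: DEADLOCK at state 3

Working:
R = {0,1,3,5}
  0: a→5  b→3  [2 exit(s)]
  1: a→5  tau→5  [2 exit(s)]
  3: ∅  [deadlock]
  5: tau→1  [1 exit(s)]
witness 3: b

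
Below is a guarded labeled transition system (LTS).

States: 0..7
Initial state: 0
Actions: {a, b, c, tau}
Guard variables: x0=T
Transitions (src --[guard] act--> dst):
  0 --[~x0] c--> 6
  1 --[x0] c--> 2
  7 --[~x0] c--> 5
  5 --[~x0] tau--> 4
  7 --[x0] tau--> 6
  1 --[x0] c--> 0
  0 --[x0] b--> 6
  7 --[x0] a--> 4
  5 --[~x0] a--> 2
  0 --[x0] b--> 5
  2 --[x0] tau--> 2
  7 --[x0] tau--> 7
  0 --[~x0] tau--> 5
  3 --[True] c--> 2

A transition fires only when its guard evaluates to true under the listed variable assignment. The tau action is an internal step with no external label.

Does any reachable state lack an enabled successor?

R = {0,5,6}
  0: b→5  b→6  [2 out]
  5: ∅  [STUCK]
  6: ∅  [STUCK]
Path to 5: b

Answer: DEADLOCK at state 5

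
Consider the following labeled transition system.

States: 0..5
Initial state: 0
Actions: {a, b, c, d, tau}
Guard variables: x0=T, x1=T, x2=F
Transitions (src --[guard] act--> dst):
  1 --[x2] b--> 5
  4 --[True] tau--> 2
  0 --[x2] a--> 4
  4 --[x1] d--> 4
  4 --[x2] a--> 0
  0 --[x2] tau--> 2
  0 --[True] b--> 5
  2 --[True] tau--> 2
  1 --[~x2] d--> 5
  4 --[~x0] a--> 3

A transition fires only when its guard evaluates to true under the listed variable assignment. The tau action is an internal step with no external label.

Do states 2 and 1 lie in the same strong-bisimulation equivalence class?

Bisimulation quotient by refinement:
  P[0] = {{0,1,2,3,4,5}}
  P[1] = {{0},{1},{2},{3,5},{4}}
stable after 2 split(s): 5 block(s)
[2]={2}  [1]={1}

Answer: NOT BISIMILAR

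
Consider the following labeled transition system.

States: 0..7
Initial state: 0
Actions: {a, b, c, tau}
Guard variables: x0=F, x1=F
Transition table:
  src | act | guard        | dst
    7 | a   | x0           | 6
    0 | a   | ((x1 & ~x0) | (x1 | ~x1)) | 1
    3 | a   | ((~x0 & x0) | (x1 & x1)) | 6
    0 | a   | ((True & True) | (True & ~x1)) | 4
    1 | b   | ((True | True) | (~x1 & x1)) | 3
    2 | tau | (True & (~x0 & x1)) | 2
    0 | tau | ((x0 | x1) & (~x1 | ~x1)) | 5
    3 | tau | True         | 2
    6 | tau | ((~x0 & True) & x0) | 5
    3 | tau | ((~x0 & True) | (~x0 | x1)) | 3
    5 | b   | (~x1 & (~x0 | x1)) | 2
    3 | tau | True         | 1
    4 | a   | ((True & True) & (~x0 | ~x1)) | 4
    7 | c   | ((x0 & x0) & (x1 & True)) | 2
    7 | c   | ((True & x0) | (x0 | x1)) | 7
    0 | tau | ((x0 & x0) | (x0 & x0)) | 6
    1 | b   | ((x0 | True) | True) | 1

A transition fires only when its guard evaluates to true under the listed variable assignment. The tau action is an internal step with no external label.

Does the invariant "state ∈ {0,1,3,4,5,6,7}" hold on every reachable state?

Allowed set {0,1,3,4,5,6,7}
R = {0,1,2,3,4}
  0: safe
  1: safe
  2: ✗ unsafe
  3: safe
  4: safe
witness against invariant: a·b·tau → 2

Answer: INVARIANT VIOLATED at state 2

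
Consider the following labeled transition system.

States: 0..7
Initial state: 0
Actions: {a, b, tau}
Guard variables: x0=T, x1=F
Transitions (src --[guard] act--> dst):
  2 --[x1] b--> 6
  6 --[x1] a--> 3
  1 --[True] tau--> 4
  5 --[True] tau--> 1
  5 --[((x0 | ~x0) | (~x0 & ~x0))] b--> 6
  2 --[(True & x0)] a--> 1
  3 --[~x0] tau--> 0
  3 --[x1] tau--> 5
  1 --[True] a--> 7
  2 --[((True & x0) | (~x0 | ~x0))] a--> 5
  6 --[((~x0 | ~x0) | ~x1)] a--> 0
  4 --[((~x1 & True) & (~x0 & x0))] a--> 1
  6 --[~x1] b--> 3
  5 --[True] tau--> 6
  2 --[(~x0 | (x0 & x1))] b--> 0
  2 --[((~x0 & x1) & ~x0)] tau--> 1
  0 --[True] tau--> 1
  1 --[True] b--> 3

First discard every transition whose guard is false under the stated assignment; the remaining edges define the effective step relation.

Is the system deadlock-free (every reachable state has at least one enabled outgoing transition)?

Reach set: {0,1,3,4,7}
  0: tau→1  [deg 1]
  1: a→7  b→3  tau→4  [deg 3]
  3: ∅  [STUCK]
  4: ∅  [STUCK]
  7: ∅  [STUCK]
trace reaching 3: tau·b

Answer: DEADLOCK at state 3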